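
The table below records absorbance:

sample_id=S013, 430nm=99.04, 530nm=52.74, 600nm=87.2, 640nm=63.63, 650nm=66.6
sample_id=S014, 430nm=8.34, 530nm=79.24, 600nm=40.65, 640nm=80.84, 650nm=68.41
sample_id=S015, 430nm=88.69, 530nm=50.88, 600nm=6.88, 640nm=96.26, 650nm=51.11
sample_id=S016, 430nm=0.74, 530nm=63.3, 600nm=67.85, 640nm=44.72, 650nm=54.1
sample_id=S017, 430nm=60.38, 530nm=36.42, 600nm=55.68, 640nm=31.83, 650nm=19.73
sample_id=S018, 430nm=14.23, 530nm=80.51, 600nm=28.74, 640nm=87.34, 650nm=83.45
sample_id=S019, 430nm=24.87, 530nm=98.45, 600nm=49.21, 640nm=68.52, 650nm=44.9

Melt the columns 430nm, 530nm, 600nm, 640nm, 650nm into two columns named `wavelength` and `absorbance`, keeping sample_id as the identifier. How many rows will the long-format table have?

35

7 sample_id values × 5 melted columns = 35 rows.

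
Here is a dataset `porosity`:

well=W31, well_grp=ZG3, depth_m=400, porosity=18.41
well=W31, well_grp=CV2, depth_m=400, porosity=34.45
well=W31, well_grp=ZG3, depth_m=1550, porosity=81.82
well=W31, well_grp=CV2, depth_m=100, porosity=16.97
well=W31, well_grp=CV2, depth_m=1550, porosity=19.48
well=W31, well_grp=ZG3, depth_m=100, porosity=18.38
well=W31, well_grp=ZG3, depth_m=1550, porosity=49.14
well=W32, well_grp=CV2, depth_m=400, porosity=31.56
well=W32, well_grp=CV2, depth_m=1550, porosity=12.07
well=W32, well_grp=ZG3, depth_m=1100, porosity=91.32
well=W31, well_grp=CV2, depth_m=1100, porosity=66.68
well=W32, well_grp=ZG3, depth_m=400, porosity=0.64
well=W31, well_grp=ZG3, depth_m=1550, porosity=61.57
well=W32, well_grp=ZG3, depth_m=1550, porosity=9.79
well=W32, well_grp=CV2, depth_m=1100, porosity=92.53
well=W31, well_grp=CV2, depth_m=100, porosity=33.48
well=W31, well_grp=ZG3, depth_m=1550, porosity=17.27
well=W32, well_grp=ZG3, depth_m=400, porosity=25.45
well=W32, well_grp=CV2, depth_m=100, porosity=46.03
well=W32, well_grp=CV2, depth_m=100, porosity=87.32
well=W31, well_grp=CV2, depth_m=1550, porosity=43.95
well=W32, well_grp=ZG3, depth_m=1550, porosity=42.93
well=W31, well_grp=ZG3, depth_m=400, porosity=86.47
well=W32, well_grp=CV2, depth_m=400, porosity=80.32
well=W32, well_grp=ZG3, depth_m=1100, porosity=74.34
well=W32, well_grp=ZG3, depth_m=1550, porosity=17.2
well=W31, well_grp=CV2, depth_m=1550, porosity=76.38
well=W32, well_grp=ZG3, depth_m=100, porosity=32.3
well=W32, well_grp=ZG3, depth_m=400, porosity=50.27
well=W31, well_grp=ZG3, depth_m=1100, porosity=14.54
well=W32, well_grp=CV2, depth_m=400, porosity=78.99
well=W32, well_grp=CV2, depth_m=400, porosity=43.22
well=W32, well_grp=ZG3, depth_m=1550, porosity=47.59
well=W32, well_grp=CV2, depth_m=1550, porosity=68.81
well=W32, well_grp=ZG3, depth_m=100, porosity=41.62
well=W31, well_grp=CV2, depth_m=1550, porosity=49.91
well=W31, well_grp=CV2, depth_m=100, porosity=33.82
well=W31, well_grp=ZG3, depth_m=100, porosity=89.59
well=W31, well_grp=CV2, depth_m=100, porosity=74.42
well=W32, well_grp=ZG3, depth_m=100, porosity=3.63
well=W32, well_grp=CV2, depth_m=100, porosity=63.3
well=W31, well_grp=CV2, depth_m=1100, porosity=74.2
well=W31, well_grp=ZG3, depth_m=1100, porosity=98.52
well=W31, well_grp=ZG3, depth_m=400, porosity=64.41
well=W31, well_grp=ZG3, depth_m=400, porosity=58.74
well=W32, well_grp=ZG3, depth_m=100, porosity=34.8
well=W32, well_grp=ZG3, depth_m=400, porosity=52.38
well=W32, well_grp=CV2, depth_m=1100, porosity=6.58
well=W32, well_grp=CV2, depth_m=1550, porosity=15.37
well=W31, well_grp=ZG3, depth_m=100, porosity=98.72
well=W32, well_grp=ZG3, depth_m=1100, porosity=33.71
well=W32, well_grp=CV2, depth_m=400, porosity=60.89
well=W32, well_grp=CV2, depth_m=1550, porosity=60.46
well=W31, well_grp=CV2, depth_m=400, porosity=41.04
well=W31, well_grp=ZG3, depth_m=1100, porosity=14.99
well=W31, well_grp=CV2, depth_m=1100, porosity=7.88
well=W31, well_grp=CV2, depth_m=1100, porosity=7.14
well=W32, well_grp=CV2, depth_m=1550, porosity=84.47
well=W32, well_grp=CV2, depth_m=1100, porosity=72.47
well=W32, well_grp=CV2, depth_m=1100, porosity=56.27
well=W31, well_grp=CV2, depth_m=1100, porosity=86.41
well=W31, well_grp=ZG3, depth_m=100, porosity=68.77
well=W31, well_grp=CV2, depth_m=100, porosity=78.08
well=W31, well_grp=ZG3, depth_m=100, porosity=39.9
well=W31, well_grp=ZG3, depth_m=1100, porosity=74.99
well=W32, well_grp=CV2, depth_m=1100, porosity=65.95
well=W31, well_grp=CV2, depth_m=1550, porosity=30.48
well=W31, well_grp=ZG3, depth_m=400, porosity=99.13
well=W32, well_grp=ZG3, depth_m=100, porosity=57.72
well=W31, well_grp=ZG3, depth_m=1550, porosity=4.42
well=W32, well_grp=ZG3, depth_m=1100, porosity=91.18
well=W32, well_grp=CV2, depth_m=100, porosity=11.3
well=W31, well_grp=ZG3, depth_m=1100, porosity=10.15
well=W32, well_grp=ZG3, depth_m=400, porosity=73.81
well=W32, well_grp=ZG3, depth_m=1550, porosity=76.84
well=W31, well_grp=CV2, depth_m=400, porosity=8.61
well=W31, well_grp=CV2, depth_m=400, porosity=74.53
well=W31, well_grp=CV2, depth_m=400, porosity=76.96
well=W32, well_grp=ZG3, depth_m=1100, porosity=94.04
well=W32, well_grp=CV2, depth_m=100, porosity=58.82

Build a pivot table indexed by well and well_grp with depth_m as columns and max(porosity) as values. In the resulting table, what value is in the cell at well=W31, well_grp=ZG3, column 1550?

Rows with well=W31, well_grp=ZG3 and depth_m=1550: porosity values are 81.82, 49.14, 61.57, 17.27, 4.42.
max(81.82, 49.14, 61.57, 17.27, 4.42) = 81.82.

81.82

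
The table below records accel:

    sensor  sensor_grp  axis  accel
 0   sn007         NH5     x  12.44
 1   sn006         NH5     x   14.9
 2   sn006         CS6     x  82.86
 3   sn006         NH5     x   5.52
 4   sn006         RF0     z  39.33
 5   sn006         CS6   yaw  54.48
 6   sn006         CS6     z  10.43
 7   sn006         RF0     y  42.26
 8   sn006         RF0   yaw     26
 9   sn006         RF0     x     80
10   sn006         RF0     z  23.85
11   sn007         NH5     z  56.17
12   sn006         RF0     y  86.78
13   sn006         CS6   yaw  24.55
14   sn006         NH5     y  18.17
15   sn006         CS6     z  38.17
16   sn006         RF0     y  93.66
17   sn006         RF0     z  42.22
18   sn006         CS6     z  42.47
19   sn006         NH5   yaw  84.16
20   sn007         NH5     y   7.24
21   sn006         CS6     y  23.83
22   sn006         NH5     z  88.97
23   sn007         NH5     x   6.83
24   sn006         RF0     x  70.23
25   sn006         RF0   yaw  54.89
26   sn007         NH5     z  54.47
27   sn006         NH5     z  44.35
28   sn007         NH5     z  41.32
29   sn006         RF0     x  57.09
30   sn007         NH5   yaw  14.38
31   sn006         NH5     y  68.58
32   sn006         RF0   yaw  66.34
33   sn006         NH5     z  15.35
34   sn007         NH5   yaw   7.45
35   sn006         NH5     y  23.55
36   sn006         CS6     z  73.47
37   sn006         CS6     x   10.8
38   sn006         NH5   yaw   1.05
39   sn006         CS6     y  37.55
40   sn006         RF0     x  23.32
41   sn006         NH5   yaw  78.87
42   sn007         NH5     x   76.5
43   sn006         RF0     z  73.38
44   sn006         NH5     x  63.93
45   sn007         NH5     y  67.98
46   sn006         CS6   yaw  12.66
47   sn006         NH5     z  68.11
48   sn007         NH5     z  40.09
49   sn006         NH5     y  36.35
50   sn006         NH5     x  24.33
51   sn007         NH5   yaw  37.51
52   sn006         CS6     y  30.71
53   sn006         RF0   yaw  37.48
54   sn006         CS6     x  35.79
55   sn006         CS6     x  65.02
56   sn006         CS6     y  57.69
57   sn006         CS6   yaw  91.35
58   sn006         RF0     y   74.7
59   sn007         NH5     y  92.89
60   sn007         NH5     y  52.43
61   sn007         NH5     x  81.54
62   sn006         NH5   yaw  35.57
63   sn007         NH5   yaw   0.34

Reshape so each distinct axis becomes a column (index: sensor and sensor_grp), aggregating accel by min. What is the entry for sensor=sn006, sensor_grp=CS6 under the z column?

Rows with sensor=sn006, sensor_grp=CS6 and axis=z: accel values are 10.43, 38.17, 42.47, 73.47.
min(10.43, 38.17, 42.47, 73.47) = 10.43.

10.43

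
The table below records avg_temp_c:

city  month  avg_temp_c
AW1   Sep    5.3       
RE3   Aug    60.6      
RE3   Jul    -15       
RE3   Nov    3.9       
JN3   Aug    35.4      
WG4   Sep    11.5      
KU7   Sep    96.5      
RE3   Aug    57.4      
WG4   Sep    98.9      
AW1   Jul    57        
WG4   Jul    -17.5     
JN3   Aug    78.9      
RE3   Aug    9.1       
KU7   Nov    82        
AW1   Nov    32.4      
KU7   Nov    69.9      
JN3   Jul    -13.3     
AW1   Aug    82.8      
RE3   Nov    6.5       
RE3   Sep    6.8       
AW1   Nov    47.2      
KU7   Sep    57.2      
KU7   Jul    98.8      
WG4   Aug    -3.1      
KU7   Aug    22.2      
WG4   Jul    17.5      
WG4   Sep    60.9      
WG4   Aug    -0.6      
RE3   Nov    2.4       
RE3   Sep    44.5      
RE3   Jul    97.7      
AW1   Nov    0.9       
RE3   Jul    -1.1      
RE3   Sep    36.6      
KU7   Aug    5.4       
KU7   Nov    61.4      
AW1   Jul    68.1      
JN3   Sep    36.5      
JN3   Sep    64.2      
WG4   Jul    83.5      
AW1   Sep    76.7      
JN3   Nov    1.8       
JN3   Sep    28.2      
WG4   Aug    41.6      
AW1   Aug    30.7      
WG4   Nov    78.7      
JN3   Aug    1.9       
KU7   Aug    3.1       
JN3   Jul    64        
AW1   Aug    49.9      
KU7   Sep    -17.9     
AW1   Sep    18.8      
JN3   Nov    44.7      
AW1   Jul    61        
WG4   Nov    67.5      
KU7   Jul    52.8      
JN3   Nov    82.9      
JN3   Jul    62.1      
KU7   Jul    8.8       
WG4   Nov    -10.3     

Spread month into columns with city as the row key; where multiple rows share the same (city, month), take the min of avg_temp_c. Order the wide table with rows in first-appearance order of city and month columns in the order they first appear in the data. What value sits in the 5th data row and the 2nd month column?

With rows in first-appearance order of city, row 5 is city=KU7. month columns in first-appearance order: Sep, Aug, Jul, Nov; column 2 is Aug.
Long rows with city=KU7, month=Aug: min(22.2, 5.4, 3.1) = 3.1.

3.1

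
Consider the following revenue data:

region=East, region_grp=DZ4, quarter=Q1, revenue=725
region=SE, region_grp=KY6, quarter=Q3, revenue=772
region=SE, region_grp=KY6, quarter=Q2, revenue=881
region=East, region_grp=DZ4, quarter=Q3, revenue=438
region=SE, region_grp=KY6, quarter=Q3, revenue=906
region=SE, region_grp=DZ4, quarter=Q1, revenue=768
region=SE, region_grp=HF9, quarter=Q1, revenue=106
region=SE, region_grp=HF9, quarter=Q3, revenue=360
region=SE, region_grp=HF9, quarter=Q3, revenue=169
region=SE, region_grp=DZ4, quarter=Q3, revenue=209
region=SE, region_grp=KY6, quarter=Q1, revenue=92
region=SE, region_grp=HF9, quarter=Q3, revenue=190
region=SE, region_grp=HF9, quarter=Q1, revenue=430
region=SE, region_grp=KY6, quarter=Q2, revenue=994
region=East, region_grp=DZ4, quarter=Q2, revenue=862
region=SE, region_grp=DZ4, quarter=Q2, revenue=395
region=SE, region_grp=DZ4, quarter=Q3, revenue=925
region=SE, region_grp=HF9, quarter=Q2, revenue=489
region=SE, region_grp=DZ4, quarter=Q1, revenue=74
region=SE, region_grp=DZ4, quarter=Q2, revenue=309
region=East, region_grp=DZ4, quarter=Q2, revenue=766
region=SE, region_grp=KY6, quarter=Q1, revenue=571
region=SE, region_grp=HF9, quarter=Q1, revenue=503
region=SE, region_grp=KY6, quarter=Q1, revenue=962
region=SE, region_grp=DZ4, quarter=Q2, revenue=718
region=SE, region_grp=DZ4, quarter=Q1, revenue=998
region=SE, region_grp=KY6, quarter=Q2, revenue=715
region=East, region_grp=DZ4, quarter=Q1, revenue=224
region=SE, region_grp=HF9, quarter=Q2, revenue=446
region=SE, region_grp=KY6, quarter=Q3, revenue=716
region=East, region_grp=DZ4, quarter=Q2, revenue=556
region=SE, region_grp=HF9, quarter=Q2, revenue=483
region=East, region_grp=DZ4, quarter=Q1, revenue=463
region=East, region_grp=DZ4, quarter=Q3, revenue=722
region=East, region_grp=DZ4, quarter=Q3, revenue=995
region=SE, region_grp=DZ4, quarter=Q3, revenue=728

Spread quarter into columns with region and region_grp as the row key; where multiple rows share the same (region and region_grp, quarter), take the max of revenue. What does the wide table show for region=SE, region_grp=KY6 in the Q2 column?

Rows with region=SE, region_grp=KY6 and quarter=Q2: revenue values are 881, 994, 715.
max(881, 994, 715) = 994.

994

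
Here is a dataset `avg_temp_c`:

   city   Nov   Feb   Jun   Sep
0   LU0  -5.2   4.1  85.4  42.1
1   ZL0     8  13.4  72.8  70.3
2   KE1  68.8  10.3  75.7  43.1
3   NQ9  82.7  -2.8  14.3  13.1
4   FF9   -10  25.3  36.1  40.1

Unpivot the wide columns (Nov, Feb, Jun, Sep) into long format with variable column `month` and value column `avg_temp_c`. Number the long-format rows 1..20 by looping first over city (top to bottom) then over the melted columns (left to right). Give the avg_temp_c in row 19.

36.1

20 rows total (5 × 4). Row 19: index ⌊(19-1)/4⌋ = 4 into city → FF9; (19-1) mod 4 = 2 into the melted columns → Jun.
So row 19 is (FF9, Jun, 36.1); avg_temp_c = 36.1.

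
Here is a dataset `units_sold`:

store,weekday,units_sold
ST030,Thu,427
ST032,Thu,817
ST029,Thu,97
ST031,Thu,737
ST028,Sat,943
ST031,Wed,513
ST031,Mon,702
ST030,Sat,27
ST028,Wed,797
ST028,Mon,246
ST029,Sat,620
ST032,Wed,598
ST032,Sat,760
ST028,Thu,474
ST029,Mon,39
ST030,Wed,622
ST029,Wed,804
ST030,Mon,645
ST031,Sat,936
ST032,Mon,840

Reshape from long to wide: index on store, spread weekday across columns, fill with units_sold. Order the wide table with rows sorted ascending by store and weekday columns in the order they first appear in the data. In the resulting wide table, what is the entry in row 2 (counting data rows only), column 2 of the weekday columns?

620

With rows sorted ascending by store, row 2 is store=ST029. weekday columns in first-appearance order: Thu, Sat, Wed, Mon; column 2 is Sat.
Long rows with store=ST029, weekday=Sat: units_sold = 620.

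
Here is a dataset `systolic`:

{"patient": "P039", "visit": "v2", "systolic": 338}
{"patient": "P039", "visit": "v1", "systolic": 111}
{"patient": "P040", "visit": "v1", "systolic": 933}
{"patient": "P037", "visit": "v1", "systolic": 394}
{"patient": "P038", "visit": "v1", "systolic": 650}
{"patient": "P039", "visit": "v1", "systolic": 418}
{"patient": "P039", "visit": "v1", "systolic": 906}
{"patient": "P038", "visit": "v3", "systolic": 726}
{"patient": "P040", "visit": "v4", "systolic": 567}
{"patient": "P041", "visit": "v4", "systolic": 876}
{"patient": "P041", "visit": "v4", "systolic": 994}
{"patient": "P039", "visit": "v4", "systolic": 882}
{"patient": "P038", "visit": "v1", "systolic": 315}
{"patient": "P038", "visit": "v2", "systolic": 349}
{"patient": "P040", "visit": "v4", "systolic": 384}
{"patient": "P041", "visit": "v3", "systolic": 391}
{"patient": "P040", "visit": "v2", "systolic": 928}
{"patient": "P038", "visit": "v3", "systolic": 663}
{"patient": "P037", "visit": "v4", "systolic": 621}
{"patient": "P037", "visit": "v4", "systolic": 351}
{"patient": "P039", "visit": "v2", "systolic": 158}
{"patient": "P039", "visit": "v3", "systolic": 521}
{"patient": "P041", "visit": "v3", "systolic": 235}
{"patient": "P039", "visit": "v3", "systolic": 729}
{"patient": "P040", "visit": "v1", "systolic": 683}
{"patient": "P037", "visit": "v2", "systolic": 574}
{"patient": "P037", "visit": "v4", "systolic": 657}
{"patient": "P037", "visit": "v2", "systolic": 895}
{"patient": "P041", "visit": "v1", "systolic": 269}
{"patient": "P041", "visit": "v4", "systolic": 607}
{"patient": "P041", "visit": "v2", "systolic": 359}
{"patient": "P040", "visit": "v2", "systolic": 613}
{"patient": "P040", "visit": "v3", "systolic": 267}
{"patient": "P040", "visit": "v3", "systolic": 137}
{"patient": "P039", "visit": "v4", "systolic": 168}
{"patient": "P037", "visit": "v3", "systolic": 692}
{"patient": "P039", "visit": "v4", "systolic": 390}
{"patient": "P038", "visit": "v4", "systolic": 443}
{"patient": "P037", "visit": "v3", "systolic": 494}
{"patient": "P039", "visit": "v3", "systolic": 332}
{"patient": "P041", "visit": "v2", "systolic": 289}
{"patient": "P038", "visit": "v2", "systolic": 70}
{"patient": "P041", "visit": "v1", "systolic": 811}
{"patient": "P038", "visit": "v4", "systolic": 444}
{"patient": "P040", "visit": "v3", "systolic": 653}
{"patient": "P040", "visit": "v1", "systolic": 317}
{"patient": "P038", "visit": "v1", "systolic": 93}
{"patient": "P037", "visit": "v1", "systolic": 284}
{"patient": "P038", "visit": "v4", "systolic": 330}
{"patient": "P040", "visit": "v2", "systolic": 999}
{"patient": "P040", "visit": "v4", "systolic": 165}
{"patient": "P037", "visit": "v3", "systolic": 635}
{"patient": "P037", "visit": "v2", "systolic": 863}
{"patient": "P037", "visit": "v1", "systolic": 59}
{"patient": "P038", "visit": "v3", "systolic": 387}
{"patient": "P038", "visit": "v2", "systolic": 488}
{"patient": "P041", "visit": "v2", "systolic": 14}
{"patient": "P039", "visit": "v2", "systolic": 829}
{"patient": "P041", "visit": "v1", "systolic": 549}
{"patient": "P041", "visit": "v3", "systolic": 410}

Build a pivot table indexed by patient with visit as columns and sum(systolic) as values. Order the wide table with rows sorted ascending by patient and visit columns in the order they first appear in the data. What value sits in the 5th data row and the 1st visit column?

662

With rows sorted ascending by patient, row 5 is patient=P041. visit columns in first-appearance order: v2, v1, v3, v4; column 1 is v2.
Long rows with patient=P041, visit=v2: 359 + 289 + 14 = 662.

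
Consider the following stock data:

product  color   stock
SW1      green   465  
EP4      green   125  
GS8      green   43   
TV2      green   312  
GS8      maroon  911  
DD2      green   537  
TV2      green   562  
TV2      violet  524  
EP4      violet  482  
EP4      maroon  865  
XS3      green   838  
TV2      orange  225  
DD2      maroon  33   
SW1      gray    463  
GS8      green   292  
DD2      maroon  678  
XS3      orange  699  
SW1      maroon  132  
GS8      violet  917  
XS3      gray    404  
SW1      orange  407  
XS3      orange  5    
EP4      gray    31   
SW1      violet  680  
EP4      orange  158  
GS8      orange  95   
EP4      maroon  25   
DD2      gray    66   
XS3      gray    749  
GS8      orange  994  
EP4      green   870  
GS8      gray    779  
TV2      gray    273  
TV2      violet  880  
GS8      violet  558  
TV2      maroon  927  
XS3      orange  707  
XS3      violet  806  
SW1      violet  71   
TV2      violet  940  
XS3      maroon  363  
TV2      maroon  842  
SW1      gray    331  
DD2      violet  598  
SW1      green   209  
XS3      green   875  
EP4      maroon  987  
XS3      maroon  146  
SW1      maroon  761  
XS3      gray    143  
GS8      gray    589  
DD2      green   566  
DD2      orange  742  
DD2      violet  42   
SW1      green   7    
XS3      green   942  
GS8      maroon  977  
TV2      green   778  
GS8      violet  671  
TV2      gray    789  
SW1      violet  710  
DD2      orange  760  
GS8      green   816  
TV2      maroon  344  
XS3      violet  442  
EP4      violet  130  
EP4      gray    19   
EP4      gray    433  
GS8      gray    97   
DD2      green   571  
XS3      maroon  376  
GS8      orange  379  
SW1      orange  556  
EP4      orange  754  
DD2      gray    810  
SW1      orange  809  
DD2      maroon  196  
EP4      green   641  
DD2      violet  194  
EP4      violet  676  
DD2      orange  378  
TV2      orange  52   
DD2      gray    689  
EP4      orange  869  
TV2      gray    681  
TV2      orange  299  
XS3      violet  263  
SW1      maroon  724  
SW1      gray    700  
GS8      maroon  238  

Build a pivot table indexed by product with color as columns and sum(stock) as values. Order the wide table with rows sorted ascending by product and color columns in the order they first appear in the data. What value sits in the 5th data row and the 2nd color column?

With rows sorted ascending by product, row 5 is product=TV2. color columns in first-appearance order: green, maroon, violet, orange, gray; column 2 is maroon.
Long rows with product=TV2, color=maroon: 927 + 842 + 344 = 2113.

2113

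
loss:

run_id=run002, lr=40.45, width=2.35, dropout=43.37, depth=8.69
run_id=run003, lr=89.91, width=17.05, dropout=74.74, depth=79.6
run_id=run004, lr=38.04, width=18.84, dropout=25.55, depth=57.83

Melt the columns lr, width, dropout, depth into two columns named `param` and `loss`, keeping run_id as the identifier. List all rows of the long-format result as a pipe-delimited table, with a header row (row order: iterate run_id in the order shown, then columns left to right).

| run_id | param | loss |
| run002 | lr | 40.45 |
| run002 | width | 2.35 |
| run002 | dropout | 43.37 |
| run002 | depth | 8.69 |
| run003 | lr | 89.91 |
| run003 | width | 17.05 |
| run003 | dropout | 74.74 |
| run003 | depth | 79.6 |
| run004 | lr | 38.04 |
| run004 | width | 18.84 |
| run004 | dropout | 25.55 |
| run004 | depth | 57.83 |

Each (run_id, column) pair becomes one row: 3 × 4 = 12 rows.
For example, (run002, lr) → loss=40.45.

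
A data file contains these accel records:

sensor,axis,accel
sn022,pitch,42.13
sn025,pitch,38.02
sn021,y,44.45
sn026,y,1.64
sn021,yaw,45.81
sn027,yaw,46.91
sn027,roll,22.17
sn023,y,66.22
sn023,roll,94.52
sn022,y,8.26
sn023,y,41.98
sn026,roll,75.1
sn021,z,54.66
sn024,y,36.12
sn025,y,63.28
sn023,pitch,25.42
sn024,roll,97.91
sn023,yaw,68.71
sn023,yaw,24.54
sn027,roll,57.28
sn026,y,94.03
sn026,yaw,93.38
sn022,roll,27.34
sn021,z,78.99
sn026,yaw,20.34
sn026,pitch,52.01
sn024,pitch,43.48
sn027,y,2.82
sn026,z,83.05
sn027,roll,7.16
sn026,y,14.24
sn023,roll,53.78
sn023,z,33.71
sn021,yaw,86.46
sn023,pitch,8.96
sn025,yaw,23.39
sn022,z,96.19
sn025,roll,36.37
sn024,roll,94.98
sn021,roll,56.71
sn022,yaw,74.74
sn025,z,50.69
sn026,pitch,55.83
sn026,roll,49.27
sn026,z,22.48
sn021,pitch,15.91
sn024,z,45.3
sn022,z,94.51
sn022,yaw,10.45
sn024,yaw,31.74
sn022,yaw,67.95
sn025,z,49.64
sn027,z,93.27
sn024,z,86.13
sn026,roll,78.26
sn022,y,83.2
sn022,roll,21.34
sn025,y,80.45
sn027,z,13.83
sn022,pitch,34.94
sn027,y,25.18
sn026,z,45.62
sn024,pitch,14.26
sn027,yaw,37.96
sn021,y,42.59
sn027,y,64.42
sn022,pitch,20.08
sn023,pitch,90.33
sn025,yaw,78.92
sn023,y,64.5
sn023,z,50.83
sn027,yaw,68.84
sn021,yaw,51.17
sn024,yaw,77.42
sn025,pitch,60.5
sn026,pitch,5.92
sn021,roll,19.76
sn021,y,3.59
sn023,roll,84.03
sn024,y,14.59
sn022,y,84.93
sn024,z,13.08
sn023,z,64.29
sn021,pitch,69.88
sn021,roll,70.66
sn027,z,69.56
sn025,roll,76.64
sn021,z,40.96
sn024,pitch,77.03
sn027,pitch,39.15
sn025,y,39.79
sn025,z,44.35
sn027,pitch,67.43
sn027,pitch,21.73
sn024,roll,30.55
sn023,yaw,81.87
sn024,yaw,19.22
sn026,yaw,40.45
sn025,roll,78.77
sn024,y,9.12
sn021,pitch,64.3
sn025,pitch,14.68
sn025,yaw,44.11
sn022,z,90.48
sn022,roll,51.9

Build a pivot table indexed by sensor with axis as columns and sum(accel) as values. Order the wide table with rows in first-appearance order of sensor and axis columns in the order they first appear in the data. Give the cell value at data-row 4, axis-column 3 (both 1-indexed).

154.17

With rows in first-appearance order of sensor, row 4 is sensor=sn026. axis columns in first-appearance order: pitch, y, yaw, roll, z; column 3 is yaw.
Long rows with sensor=sn026, axis=yaw: 93.38 + 20.34 + 40.45 = 154.17.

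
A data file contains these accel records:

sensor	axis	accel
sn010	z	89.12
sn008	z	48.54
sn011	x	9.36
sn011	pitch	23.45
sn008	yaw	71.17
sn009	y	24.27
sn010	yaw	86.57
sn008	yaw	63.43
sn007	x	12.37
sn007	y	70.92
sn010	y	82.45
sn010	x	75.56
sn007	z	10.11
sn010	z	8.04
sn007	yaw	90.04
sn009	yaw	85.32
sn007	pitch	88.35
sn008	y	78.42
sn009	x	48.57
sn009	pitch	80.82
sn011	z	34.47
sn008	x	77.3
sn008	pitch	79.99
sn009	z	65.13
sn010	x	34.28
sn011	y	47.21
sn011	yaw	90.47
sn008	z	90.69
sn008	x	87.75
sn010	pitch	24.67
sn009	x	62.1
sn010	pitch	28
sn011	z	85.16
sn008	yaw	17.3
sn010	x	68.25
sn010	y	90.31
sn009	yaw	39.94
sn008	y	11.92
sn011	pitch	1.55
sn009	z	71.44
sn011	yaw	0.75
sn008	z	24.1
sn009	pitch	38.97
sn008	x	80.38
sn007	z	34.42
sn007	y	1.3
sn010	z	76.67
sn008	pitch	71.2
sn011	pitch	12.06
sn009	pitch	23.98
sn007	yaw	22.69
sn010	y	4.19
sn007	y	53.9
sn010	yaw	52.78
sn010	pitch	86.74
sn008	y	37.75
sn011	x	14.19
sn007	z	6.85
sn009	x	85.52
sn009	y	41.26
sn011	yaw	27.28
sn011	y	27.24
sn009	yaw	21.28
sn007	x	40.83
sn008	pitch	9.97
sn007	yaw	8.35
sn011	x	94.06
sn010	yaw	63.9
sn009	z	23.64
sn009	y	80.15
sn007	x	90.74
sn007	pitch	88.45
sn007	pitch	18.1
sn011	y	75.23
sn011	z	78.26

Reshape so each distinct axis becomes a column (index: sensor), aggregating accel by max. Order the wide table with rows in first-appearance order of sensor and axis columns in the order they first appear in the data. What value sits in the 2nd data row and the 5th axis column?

78.42

With rows in first-appearance order of sensor, row 2 is sensor=sn008. axis columns in first-appearance order: z, x, pitch, yaw, y; column 5 is y.
Long rows with sensor=sn008, axis=y: max(78.42, 11.92, 37.75) = 78.42.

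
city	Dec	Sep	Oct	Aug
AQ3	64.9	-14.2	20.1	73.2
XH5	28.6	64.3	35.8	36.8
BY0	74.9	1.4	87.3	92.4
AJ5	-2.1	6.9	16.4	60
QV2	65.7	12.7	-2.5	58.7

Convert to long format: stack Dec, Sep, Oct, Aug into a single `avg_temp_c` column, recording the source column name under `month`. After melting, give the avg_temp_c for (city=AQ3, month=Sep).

Unpivoting turns each (city, wide-column) pair into one long row.
The wide cell at row AQ3, column Sep holds -14.2, so the long row (AQ3, Sep) has avg_temp_c=-14.2.

-14.2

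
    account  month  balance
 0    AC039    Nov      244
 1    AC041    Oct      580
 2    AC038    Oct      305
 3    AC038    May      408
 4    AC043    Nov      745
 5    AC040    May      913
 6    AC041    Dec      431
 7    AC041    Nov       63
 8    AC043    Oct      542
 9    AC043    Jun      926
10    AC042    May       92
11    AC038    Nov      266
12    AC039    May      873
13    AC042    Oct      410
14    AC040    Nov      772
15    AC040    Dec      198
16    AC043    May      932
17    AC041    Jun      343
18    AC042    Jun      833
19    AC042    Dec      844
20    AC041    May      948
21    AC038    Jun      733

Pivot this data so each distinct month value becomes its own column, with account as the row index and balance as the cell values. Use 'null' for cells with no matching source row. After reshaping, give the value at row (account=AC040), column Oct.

No long-format row has account=AC040 and month=Oct, so the cell is null.

null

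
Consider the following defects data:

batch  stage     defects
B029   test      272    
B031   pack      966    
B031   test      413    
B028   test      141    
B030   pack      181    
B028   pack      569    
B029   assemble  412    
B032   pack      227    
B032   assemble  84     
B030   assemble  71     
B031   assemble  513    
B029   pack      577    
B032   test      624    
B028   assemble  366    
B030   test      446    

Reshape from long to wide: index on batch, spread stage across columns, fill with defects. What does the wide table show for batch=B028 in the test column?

141

Wide layout: rows indexed by batch, columns are the 3 distinct stage values (test, pack, assemble).
Cell (batch=B028, stage=test) draws from the long row where batch=B028 and stage=test, which has defects=141.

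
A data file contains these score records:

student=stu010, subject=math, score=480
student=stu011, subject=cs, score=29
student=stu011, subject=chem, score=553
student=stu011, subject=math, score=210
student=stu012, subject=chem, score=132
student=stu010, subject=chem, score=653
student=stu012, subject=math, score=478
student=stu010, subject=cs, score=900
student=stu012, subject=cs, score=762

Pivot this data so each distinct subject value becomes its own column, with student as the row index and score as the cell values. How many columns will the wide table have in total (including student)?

4

1 column for student plus 3 distinct subject values → 4 columns.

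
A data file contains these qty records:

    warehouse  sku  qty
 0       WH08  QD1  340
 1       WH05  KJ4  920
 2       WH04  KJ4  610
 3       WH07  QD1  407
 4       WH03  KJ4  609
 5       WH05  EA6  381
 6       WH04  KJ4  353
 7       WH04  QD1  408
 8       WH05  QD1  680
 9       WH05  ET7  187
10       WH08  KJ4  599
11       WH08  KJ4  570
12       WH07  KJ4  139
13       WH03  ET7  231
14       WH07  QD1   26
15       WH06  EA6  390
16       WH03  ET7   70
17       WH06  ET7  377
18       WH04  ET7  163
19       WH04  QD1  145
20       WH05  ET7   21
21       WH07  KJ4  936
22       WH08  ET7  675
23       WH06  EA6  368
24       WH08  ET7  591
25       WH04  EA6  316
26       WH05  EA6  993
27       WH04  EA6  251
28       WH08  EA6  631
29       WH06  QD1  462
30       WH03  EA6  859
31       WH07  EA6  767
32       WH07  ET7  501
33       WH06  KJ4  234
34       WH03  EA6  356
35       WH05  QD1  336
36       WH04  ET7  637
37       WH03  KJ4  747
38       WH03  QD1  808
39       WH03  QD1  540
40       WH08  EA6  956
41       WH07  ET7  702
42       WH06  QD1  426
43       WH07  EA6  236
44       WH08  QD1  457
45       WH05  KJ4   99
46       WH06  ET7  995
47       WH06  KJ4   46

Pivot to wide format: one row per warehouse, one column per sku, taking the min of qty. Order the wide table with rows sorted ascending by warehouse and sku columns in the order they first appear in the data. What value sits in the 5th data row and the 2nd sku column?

With rows sorted ascending by warehouse, row 5 is warehouse=WH07. sku columns in first-appearance order: QD1, KJ4, EA6, ET7; column 2 is KJ4.
Long rows with warehouse=WH07, sku=KJ4: min(139, 936) = 139.

139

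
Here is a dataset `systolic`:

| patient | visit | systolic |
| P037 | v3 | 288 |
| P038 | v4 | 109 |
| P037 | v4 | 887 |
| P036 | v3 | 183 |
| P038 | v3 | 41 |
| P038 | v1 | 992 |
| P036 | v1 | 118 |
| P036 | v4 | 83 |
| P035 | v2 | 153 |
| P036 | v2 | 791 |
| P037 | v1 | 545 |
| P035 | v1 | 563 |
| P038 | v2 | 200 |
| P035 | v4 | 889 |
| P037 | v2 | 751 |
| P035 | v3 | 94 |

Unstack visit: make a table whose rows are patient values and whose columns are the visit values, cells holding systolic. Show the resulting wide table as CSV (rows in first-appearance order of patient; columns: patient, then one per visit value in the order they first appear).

patient,v3,v4,v1,v2
P037,288,887,545,751
P038,41,109,992,200
P036,183,83,118,791
P035,94,889,563,153

Columns: patient plus the 4 distinct visit values (v3, v4, v1, v2).
For example, row P037 column v3 takes systolic=288 from the long row (P037, v3).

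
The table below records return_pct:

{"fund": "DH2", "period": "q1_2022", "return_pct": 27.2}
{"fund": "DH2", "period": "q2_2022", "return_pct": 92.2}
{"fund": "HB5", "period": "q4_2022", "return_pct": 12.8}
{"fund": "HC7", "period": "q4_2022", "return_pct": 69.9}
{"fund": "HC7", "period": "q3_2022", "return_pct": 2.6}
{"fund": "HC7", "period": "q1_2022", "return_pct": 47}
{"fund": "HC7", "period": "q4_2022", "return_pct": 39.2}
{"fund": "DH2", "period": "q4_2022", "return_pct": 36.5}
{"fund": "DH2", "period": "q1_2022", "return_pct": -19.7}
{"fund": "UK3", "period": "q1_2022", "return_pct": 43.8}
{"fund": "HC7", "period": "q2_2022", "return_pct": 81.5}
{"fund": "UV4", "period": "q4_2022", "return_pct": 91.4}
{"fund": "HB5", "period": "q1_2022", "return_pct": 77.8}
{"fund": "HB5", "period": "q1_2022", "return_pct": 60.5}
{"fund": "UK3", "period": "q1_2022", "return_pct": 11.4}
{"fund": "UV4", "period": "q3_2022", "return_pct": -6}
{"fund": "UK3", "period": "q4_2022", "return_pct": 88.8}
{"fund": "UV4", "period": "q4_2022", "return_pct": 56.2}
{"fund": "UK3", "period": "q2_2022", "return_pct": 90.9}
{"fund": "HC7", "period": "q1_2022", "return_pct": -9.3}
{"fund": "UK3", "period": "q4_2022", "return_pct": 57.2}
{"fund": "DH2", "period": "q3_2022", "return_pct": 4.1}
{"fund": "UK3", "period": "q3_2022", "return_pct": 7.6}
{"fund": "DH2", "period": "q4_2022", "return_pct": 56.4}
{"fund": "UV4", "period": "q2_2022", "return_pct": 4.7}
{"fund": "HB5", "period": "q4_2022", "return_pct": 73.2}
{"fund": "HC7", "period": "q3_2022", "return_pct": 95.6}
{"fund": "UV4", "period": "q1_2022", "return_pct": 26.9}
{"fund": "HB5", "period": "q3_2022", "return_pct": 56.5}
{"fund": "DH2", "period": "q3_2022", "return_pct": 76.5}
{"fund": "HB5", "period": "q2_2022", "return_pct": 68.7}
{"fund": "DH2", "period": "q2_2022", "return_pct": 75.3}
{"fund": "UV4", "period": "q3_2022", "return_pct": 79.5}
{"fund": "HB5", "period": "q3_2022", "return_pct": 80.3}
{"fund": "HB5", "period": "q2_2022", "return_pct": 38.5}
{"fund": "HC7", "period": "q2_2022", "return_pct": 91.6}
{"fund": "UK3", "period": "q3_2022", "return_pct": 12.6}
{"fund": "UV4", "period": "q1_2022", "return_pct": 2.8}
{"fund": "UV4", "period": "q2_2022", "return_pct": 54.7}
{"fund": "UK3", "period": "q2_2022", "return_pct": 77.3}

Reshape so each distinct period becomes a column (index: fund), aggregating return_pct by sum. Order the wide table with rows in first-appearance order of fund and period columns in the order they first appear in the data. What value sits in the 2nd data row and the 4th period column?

136.8

With rows in first-appearance order of fund, row 2 is fund=HB5. period columns in first-appearance order: q1_2022, q2_2022, q4_2022, q3_2022; column 4 is q3_2022.
Long rows with fund=HB5, period=q3_2022: 56.5 + 80.3 = 136.8.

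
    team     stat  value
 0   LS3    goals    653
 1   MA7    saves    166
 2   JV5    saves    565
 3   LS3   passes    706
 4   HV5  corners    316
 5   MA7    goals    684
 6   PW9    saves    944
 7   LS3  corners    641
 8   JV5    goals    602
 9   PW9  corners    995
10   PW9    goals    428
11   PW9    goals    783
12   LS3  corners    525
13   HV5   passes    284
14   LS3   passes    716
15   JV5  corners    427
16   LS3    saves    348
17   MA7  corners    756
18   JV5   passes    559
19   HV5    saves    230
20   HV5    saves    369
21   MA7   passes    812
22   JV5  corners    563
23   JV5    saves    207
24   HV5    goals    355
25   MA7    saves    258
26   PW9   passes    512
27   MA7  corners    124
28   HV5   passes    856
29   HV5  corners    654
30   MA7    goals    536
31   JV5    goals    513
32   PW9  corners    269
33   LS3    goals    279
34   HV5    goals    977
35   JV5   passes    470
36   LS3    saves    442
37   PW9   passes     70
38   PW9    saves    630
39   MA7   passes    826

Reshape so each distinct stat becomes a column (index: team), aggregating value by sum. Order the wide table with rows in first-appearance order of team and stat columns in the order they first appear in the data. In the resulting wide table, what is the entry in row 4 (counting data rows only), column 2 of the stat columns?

599

With rows in first-appearance order of team, row 4 is team=HV5. stat columns in first-appearance order: goals, saves, passes, corners; column 2 is saves.
Long rows with team=HV5, stat=saves: 230 + 369 = 599.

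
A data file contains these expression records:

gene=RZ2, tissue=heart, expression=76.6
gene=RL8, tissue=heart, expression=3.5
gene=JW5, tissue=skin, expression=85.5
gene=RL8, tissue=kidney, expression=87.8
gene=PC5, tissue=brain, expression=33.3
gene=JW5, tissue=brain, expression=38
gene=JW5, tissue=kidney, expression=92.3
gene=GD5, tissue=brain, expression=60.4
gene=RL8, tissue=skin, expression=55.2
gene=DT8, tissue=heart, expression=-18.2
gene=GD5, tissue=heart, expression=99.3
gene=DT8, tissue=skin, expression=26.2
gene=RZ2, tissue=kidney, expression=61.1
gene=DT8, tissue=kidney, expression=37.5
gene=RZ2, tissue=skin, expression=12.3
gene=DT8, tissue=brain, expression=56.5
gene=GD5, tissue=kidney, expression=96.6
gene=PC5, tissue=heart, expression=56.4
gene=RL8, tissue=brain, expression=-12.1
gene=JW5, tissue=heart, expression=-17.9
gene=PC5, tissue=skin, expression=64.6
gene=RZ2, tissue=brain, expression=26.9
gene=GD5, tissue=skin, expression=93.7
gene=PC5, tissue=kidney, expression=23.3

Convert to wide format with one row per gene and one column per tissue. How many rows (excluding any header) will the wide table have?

6 distinct gene values → 6 rows.

6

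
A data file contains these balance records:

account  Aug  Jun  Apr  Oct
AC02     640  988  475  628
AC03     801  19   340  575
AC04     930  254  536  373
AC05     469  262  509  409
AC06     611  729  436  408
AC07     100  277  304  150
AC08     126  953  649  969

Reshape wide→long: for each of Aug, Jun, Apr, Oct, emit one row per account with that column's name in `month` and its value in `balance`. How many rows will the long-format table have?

7 account values × 4 melted columns = 28 rows.

28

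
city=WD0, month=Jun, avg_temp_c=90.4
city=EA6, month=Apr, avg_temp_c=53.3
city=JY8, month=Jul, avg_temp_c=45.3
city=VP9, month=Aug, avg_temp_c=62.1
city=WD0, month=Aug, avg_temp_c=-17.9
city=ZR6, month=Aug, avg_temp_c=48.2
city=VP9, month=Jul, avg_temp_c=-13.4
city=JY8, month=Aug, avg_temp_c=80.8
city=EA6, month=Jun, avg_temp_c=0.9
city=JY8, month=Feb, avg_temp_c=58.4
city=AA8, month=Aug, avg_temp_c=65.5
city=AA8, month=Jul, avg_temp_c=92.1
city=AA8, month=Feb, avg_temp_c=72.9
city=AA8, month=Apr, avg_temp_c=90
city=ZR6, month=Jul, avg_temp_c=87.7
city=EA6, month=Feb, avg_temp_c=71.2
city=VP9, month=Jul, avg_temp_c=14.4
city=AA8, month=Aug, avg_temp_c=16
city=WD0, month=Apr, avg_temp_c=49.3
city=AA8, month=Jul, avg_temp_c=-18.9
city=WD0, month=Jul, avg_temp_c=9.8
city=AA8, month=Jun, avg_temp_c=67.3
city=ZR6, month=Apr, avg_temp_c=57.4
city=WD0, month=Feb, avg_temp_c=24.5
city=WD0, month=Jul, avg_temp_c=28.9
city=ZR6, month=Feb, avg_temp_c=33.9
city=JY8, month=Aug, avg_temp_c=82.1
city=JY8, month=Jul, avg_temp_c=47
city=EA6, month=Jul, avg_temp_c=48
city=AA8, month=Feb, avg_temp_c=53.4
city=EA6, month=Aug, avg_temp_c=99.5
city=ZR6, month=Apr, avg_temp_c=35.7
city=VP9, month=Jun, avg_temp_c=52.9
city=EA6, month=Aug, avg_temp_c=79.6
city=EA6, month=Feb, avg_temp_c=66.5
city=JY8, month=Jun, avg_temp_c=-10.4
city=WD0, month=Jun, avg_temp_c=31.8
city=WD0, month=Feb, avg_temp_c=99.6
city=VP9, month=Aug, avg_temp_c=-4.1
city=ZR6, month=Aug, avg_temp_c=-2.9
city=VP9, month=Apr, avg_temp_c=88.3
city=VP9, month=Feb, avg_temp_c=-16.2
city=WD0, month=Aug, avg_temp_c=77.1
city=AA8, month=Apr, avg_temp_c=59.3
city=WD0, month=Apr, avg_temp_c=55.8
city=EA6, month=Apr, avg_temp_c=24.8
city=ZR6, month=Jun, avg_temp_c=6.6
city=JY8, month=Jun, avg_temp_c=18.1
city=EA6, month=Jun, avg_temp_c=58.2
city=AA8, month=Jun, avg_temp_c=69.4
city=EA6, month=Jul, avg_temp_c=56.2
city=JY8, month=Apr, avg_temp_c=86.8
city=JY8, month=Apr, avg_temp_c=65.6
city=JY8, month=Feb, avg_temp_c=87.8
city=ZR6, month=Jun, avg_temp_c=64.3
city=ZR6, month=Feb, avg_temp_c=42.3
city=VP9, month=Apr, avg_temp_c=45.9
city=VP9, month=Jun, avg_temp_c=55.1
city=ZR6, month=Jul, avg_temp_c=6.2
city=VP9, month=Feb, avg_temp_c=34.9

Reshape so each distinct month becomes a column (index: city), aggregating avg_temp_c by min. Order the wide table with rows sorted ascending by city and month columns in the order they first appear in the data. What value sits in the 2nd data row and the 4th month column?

79.6

With rows sorted ascending by city, row 2 is city=EA6. month columns in first-appearance order: Jun, Apr, Jul, Aug, Feb; column 4 is Aug.
Long rows with city=EA6, month=Aug: min(99.5, 79.6) = 79.6.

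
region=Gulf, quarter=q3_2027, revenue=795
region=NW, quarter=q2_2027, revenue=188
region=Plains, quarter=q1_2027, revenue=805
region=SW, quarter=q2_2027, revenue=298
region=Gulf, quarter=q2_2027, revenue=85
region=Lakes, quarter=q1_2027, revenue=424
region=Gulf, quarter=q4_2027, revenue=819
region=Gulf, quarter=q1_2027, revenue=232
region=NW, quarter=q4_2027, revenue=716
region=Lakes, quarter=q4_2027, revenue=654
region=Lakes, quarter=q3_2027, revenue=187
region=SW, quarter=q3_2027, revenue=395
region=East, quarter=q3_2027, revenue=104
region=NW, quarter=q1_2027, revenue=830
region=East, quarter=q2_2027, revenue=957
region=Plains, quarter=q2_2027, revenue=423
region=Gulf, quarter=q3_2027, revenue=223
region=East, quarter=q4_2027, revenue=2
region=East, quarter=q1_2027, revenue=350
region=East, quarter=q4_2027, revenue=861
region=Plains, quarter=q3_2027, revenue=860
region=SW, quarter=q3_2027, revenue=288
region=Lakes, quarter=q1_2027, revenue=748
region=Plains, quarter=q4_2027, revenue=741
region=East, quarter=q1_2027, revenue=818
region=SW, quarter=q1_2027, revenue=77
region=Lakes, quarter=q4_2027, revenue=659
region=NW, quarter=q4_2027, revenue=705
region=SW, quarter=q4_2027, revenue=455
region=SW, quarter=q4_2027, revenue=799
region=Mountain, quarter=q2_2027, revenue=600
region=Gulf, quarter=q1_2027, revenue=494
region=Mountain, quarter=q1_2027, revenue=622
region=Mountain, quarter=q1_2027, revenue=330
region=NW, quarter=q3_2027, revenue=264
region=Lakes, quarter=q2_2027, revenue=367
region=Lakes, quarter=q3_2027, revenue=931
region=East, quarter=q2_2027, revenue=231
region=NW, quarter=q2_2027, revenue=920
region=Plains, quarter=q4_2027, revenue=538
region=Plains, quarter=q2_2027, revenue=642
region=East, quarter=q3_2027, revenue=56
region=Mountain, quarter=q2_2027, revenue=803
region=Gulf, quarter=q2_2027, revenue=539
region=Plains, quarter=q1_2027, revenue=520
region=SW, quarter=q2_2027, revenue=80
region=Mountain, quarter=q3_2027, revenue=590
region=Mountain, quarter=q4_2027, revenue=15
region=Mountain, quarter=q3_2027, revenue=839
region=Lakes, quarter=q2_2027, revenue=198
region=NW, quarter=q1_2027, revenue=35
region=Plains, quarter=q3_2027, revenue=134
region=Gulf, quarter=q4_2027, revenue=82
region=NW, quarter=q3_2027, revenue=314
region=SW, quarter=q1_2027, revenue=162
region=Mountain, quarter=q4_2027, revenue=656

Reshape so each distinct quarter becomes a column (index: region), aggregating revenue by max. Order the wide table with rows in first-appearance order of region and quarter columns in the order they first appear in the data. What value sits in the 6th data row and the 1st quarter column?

104

With rows in first-appearance order of region, row 6 is region=East. quarter columns in first-appearance order: q3_2027, q2_2027, q1_2027, q4_2027; column 1 is q3_2027.
Long rows with region=East, quarter=q3_2027: max(104, 56) = 104.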